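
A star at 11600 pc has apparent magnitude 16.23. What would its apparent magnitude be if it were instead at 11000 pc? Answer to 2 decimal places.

m ≈ 16.11

Flux ∝ 1/d², so Δm = 5 log₁₀(d₂/d₁) = 5 log₁₀(11000/11600) = -0.115
m₂ = m₁ + Δm = 16.23 + (-0.115) = 16.115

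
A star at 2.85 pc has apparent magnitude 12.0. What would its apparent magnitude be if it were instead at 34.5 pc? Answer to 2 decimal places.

m ≈ 17.41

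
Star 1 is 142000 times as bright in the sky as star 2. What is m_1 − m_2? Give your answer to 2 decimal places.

Pogson: Δm = −2.5 log₁₀(ratio) = −2.5 log₁₀(142000) = −2.5 × 5.1523 = -12.881
Star 1 is brighter, so it has the smaller magnitude: the difference is negative.

m_1 − m_2 ≈ -12.88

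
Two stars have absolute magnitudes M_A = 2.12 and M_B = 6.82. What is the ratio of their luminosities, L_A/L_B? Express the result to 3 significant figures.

L_A/L_B ≈ 75.9

ΔM = M_A − M_B = -4.70
L_A/L_B = 10^(−0.4 ΔM) = 10^1.880 = 75.86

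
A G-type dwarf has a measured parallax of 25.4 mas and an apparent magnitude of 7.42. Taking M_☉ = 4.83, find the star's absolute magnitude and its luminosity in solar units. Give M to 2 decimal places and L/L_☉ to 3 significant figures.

d = 1/p = 1000/25.4 mas = 39.37 pc
M = m − 5 log₁₀ d + 5 = 7.42 − 5·1.5952 + 5 = 4.444
M − M_☉ = 4.444 − 4.83 = -0.386
L/L_☉ = 10^(−0.4 × -0.386) = 1.427

M ≈ 4.44; L/L_☉ ≈ 1.43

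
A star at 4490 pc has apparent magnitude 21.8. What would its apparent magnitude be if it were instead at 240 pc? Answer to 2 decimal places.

m ≈ 15.44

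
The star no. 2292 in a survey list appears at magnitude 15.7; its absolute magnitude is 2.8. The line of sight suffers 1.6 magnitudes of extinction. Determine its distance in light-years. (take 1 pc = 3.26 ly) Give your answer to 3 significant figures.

d ≈ 5930 ly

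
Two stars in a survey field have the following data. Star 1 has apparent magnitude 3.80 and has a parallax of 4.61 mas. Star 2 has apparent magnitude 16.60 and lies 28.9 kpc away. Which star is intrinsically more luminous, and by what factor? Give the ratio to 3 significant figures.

Star 1 is more luminous, by a factor of 7.43.

Star 1: p = 4.61 mas = 4.61×10^-3″ → d = 1/p = 216.9 pc
Star 1: M = m − 5 log₁₀ d + 5 = 3.80 − 5·2.3363 + 5 = -2.881
Star 2: d = 28.9 kpc = 28900 pc
Star 2: M = m − 5 log₁₀ d + 5 = 16.60 − 5·4.4609 + 5 = -0.704
ΔM = M_1 − M_2 = -2.881 − (-0.704) = -2.177; smaller M is more luminous → Star 1.
L ratio = 10^(0.4 |ΔM|) = 10^0.871 = 7.427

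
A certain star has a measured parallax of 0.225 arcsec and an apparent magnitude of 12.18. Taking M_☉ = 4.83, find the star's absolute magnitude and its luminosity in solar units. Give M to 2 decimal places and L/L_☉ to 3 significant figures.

M ≈ 13.94; L/L_☉ ≈ 2.27×10^-4

d = 1/p = 1/0.225″ = 4.444 pc
M = m − 5 log₁₀ d + 5 = 12.18 − 5·0.6478 + 5 = 13.941
M − M_☉ = 13.941 − 4.83 = 9.111
L/L_☉ = 10^(−0.4 × 9.111) = 2.268×10^-4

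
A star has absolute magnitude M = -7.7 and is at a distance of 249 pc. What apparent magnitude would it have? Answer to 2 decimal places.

m ≈ -0.72

m = M + 5 log₁₀ d − 5 = -7.7 + 5·2.3962 − 5 = -0.719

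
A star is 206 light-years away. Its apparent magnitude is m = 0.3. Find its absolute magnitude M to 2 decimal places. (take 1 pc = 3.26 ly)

M ≈ -3.70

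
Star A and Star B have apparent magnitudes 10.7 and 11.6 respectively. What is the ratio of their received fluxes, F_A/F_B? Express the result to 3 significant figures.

F_A/F_B ≈ 2.29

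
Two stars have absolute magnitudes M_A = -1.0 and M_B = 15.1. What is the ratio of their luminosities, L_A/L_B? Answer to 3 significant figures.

ΔM = M_A − M_B = -16.1
L_A/L_B = 10^(−0.4 ΔM) = 10^6.440 = 2.754×10^6

L_A/L_B ≈ 2.75×10^6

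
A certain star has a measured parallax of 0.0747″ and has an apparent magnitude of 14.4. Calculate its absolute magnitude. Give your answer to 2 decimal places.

d = 1/p = 1/0.0747″ = 13.39 pc
5 log₁₀(d/10 pc) = 5 log₁₀(13.39) − 5 = 0.633
M = m − 5 log₁₀(d/10) = 14.4 − 0.633 = 13.767

M ≈ 13.77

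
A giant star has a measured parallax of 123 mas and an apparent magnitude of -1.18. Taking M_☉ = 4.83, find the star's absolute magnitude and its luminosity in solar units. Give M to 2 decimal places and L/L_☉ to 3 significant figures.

d = 1/p = 1000/123 mas = 8.130 pc
M = m − 5 log₁₀ d + 5 = -1.18 − 5·0.9101 + 5 = -0.730
M − M_☉ = -0.730 − 4.83 = -5.560
L/L_☉ = 10^(−0.4 × -5.560) = 167.6

M ≈ -0.73; L/L_☉ ≈ 168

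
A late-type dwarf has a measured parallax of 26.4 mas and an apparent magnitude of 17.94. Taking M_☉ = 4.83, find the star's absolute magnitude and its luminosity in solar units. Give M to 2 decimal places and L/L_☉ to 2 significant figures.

M ≈ 15.05; L/L_☉ ≈ 8.2×10^-5

d = 1/p = 1000/26.4 mas = 37.88 pc
M = m − 5 log₁₀ d + 5 = 17.94 − 5·1.5784 + 5 = 15.048
M − M_☉ = 15.048 − 4.83 = 10.218
L/L_☉ = 10^(−0.4 × 10.218) = 8.181×10^-5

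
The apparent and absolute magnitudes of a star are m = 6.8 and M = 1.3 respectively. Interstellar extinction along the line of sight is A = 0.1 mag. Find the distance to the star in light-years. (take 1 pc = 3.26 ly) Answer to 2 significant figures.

m − M = 5 log₁₀(d/10 pc) + A  ⇒  6.8 − (1.3) − 0.1 = 5 log₁₀(d/10)
5.400 = 5 log₁₀(d/10)
log₁₀ d = (m − M − A)/5 + 1 = 2.0800
d = 10^2.0800 = 120.2 pc
= 391.9 ly

d ≈ 390 ly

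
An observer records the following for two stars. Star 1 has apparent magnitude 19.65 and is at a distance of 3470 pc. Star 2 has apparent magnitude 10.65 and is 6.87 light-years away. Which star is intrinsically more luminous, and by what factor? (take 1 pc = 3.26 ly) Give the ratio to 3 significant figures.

Star 1 is more luminous, by a factor of 681.

Star 1: M = m − 5 log₁₀ d + 5 = 19.65 − 5·3.5403 + 5 = 6.948
Star 2: d = 6.87 ly / 3.26 = 2.107 pc
Star 2: M = m − 5 log₁₀ d + 5 = 10.65 − 5·0.3237 + 5 = 14.031
ΔM = M_1 − M_2 = 6.948 − (14.031) = -7.083; smaller M is more luminous → Star 1.
L ratio = 10^(0.4 |ΔM|) = 10^2.833 = 681.1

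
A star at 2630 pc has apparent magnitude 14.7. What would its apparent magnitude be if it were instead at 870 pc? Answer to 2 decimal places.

m ≈ 12.30

Flux ∝ 1/d², so Δm = 5 log₁₀(d₂/d₁) = 5 log₁₀(870/2630) = -2.402
m₂ = m₁ + Δm = 14.7 + (-2.402) = 12.298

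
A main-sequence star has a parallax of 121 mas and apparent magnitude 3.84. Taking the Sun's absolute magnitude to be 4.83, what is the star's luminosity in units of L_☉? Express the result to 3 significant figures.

L/L_☉ ≈ 1.70

d = 1/p = 1000/121 mas = 8.264 pc
M = m − 5 log₁₀ d + 5 = 3.84 − 5·0.9172 + 5 = 4.254
M − M_☉ = 4.254 − 4.83 = -0.576
L/L_☉ = 10^(−0.4 × -0.576) = 1.700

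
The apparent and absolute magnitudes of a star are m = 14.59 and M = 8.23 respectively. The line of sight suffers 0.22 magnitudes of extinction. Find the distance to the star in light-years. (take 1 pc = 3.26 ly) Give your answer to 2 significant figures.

m − M = 5 log₁₀(d/10 pc) + A  ⇒  14.59 − (8.23) − 0.22 = 5 log₁₀(d/10)
6.140 = 5 log₁₀(d/10)
log₁₀ d = (m − M − A)/5 + 1 = 2.2280
d = 10^2.2280 = 169.0 pc
= 551.1 ly

d ≈ 550 ly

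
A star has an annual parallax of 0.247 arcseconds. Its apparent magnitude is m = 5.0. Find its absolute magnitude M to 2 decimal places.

d = 1/p = 1/0.247″ = 4.049 pc
5 log₁₀(d/10 pc) = 5 log₁₀(4.049) − 5 = -1.963
M = m − 5 log₁₀(d/10) = 5.0 + 1.963 = 6.963

M ≈ 6.96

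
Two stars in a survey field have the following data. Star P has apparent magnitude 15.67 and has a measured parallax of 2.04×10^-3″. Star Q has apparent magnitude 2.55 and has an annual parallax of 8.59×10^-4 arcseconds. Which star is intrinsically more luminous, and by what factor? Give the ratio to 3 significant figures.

Star P: d = 1/p = 1/2.04×10^-3″ = 490.2 pc
Star P: M = m − 5 log₁₀ d + 5 = 15.67 − 5·2.6904 + 5 = 7.218
Star Q: d = 1/p = 1/8.59×10^-4″ = 1164 pc
Star Q: M = m − 5 log₁₀ d + 5 = 2.55 − 5·3.0660 + 5 = -7.780
ΔM = M_P − M_Q = 7.218 − (-7.780) = 14.998; smaller M is more luminous → Star Q.
L ratio = 10^(0.4 |ΔM|) = 10^5.999 = 998300

Star Q is more luminous, by a factor of 998000.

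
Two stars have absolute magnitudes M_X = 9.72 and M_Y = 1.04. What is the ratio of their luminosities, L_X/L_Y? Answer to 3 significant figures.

ΔM = M_X − M_Y = 8.68
L_X/L_Y = 10^(−0.4 ΔM) = 10^-3.472 = 3.373×10^-4

L_X/L_Y ≈ 3.37×10^-4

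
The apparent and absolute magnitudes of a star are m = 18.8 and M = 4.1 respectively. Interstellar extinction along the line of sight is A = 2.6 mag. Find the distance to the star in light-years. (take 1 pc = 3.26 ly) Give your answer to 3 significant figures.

d ≈ 8570 ly

m − M = 5 log₁₀(d/10 pc) + A  ⇒  18.8 − (4.1) − 2.6 = 5 log₁₀(d/10)
12.100 = 5 log₁₀(d/10)
log₁₀ d = (m − M − A)/5 + 1 = 3.4200
d = 10^3.4200 = 2630 pc
= 8575 ly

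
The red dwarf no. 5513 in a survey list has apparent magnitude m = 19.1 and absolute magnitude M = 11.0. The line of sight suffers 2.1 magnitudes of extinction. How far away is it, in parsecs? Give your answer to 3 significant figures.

d ≈ 158 pc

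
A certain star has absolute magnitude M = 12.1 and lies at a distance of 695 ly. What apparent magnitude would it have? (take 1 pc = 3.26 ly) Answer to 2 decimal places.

m ≈ 18.74

d = 695 ly / 3.26 = 213.2 pc
m = M + 5 log₁₀ d − 5 = 12.1 + 5·2.3288 − 5 = 18.744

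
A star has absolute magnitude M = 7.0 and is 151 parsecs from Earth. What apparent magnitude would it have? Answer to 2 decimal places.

m = M + 5 log₁₀ d − 5 = 7.0 + 5·2.1790 − 5 = 12.895

m ≈ 12.89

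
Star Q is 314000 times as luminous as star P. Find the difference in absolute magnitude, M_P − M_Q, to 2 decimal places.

Pogson: ΔM = −2.5 log₁₀(ratio) = −2.5 log₁₀(314000) = −2.5 × 5.4969 = -13.742
Star Q is brighter so has the smaller magnitude: M_P − M_Q is positive.

M_P − M_Q ≈ 13.74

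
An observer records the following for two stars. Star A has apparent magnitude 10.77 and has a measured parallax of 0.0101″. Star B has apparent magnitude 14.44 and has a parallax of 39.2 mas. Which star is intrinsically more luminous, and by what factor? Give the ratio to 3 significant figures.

Star A is more luminous, by a factor of 443.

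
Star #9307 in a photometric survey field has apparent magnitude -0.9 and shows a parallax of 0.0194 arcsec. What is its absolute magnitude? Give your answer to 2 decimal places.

M ≈ -4.46

d = 1/p = 1/0.0194″ = 51.55 pc
5 log₁₀(d/10 pc) = 5 log₁₀(51.55) − 5 = 3.561
M = m − 5 log₁₀(d/10) = -0.9 − 3.561 = -4.461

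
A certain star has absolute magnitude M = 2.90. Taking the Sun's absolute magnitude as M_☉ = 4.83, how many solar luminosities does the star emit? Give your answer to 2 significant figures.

M − M_☉ = 2.90 − 4.83 = -1.930
L/L_☉ = 10^(−0.4 (M − M_☉)) = 10^0.772 = 5.916

L/L_☉ ≈ 5.9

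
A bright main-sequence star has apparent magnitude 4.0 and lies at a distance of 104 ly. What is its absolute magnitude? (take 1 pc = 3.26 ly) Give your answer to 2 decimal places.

M ≈ 1.48

d = 104 ly / 3.26 = 31.90 pc
5 log₁₀(d/10 pc) = 5 log₁₀(31.90) − 5 = 2.519
M = m − 5 log₁₀(d/10) = 4.0 − 2.519 = 1.481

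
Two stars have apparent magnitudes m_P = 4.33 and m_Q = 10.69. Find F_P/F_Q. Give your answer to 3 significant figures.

Δm = 4.33 − (10.69) = -6.36
Flux ratio = 10^(−0.4 Δm) = 10^(−0.4 × -6.36) = 10^2.544 = 349.9

F_P/F_Q ≈ 350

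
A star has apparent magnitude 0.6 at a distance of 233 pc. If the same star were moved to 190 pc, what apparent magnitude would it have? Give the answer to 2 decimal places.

m ≈ 0.16

Flux ∝ 1/d², so Δm = 5 log₁₀(d₂/d₁) = 5 log₁₀(190/233) = -0.443
m₂ = m₁ + Δm = 0.6 + (-0.443) = 0.157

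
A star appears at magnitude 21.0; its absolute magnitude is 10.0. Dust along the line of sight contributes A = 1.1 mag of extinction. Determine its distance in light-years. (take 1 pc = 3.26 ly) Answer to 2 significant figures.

d ≈ 3100 ly

m − M = 5 log₁₀(d/10 pc) + A  ⇒  21.0 − (10.0) − 1.1 = 5 log₁₀(d/10)
9.900 = 5 log₁₀(d/10)
log₁₀ d = (m − M − A)/5 + 1 = 2.9800
d = 10^2.9800 = 955.0 pc
= 3113 ly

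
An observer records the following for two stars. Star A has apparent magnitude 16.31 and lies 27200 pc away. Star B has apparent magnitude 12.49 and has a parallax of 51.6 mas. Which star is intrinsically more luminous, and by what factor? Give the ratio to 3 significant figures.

Star A is more luminous, by a factor of 58400.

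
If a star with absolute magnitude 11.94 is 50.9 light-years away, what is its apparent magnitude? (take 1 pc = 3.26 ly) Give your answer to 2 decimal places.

m ≈ 12.91

d = 50.9 ly / 3.26 = 15.61 pc
m = M + 5 log₁₀ d − 5 = 11.94 + 5·1.1935 − 5 = 12.908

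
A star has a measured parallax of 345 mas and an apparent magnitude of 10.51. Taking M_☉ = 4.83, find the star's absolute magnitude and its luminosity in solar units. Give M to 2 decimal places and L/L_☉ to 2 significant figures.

M ≈ 13.20; L/L_☉ ≈ 4.5×10^-4

d = 1/p = 1000/345 mas = 2.899 pc
M = m − 5 log₁₀ d + 5 = 10.51 − 5·0.4622 + 5 = 13.199
M − M_☉ = 13.199 − 4.83 = 8.369
L/L_☉ = 10^(−0.4 × 8.369) = 4.491×10^-4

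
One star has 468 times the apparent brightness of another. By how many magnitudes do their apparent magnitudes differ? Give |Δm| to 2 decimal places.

|Δm| ≈ 6.68

Pogson: Δm = −2.5 log₁₀(ratio) = −2.5 log₁₀(468) = −2.5 × 2.6702 = -6.676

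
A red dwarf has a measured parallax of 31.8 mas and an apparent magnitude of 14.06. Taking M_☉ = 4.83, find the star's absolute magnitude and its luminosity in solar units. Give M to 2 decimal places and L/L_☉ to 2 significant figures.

M ≈ 11.57; L/L_☉ ≈ 2.0×10^-3

d = 1/p = 1000/31.8 mas = 31.45 pc
M = m − 5 log₁₀ d + 5 = 14.06 − 5·1.4976 + 5 = 11.572
M − M_☉ = 11.572 − 4.83 = 6.742
L/L_☉ = 10^(−0.4 × 6.742) = 2.010×10^-3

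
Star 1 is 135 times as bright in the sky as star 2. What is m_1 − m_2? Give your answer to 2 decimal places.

Pogson: Δm = −2.5 log₁₀(ratio) = −2.5 log₁₀(135) = −2.5 × 2.1303 = -5.326
Star 1 is brighter, so it has the smaller magnitude: the difference is negative.

m_1 − m_2 ≈ -5.33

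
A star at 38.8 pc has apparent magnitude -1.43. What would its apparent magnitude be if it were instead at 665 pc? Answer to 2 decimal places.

Flux ∝ 1/d², so Δm = 5 log₁₀(d₂/d₁) = 5 log₁₀(665/38.8) = 6.170
m₂ = m₁ + Δm = -1.43 + (6.170) = 4.740

m ≈ 4.74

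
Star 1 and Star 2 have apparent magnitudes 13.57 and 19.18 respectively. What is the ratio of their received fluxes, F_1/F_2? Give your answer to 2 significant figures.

F_1/F_2 ≈ 180

Magnitude difference = -5.61
Flux ratio = 10^(−0.4 Δm) = 10^(−0.4 × -5.61) = 10^2.244 = 175.4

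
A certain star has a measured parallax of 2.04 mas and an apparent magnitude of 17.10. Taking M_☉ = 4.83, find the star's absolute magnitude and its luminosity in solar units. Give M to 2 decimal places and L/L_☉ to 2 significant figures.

M ≈ 8.65; L/L_☉ ≈ 0.030

d = 1/p = 1000/2.04 mas = 490.2 pc
M = m − 5 log₁₀ d + 5 = 17.10 − 5·2.6904 + 5 = 8.648
M − M_☉ = 8.648 − 4.83 = 3.818
L/L_☉ = 10^(−0.4 × 3.818) = 0.02970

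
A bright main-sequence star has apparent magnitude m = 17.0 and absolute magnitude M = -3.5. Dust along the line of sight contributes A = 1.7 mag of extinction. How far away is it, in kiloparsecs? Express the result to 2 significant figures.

d ≈ 58 kpc

m − M = 5 log₁₀(d/10 pc) + A  ⇒  17.0 − (-3.5) − 1.7 = 5 log₁₀(d/10)
18.800 = 5 log₁₀(d/10)
log₁₀ d = (m − M − A)/5 + 1 = 4.7600
d = 10^4.7600 = 57540 pc
= 57.54 kpc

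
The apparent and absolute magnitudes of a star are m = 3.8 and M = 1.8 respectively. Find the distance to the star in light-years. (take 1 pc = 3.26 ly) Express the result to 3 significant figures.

μ = m − M = 2.000
m − M = 5 log₁₀ d − 5
log₁₀ d = (m − M)/5 + 1 = 1.4000
d = 10^1.4000 = 25.12 pc
= 81.89 ly

d ≈ 81.9 ly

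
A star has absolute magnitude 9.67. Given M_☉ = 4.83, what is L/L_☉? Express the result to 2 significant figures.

M − M_☉ = 9.67 − 4.83 = 4.840
L/L_☉ = 10^(−0.4 (M − M_☉)) = 10^-1.936 = 0.01159

L/L_☉ ≈ 0.012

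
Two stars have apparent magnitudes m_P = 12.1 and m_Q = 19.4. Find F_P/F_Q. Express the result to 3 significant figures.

F_P/F_Q ≈ 832

Magnitude difference = -7.3
Flux ratio = 10^(−0.4 Δm) = 10^(−0.4 × -7.3) = 10^2.920 = 831.8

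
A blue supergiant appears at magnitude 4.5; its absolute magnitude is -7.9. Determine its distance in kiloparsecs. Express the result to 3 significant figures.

d ≈ 3.02 kpc

Distance modulus: m − M = 4.5 − (-7.9) = 12.400
m − M = 5 log₁₀ d − 5
log₁₀ d = (m − M)/5 + 1 = 3.4800
d = 10^3.4800 = 3020 pc
= 3.020 kpc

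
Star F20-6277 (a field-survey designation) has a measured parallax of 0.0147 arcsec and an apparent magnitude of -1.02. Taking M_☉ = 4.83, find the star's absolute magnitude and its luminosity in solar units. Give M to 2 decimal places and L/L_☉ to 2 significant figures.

M ≈ -5.18; L/L_☉ ≈ 10000

d = 1/p = 1/0.0147″ = 68.03 pc
M = m − 5 log₁₀ d + 5 = -1.02 − 5·1.8327 + 5 = -5.183
M − M_☉ = -5.183 − 4.83 = -10.013
L/L_☉ = 10^(−0.4 × -10.013) = 10120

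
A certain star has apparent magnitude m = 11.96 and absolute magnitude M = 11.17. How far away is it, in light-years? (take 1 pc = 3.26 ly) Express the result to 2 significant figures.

d ≈ 47 ly

μ = m − M = 0.790
m − M = 5 log₁₀ d − 5
log₁₀ d = (m − M)/5 + 1 = 1.1580
d = 10^1.1580 = 14.39 pc
= 46.90 ly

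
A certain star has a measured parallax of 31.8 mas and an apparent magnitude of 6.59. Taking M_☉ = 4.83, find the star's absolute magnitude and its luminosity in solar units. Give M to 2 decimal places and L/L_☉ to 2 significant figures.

M ≈ 4.10; L/L_☉ ≈ 2.0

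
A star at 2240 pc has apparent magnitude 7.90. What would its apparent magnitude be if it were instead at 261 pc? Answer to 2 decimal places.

m ≈ 3.23

Flux ∝ 1/d², so Δm = 5 log₁₀(d₂/d₁) = 5 log₁₀(261/2240) = -4.668
m₂ = m₁ + Δm = 7.90 + (-4.668) = 3.232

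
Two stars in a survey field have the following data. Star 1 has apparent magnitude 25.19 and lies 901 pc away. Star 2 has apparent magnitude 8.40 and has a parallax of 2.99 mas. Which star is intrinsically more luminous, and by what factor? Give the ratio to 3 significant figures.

Star 2 is more luminous, by a factor of 716000.

Star 1: M = m − 5 log₁₀ d + 5 = 25.19 − 5·2.9547 + 5 = 15.416
Star 2: p = 2.99 mas = 2.99×10^-3″ → d = 1/p = 334.4 pc
Star 2: M = m − 5 log₁₀ d + 5 = 8.40 − 5·2.5243 + 5 = 0.778
ΔM = M_1 − M_2 = 15.416 − (0.778) = 14.638; smaller M is more luminous → Star 2.
L ratio = 10^(0.4 |ΔM|) = 10^5.855 = 716500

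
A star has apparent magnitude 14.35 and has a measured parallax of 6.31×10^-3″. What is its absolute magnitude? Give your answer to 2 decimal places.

d = 1/p = 1/6.31×10^-3″ = 158.5 pc
5 log₁₀(d/10 pc) = 5 log₁₀(158.5) − 5 = 6.000
M = m − 5 log₁₀(d/10) = 14.35 − 6.000 = 8.350

M ≈ 8.35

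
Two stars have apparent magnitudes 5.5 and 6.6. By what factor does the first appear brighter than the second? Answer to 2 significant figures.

Magnitude difference = -1.1
Flux ratio = 10^(−0.4 Δm) = 10^(−0.4 × -1.1) = 10^0.440 = 2.754

2.8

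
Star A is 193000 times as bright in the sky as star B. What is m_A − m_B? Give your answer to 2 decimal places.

Pogson: Δm = −2.5 log₁₀(ratio) = −2.5 log₁₀(193000) = −2.5 × 5.2856 = -13.214
Star A is brighter, so it has the smaller magnitude: the difference is negative.

m_A − m_B ≈ -13.21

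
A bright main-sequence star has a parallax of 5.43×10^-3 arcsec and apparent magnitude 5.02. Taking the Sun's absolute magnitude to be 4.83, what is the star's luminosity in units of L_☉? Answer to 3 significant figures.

L/L_☉ ≈ 285

d = 1/p = 1/5.43×10^-3″ = 184.2 pc
M = m − 5 log₁₀ d + 5 = 5.02 − 5·2.2652 + 5 = -1.306
M − M_☉ = -1.306 − 4.83 = -6.136
L/L_☉ = 10^(−0.4 × -6.136) = 284.7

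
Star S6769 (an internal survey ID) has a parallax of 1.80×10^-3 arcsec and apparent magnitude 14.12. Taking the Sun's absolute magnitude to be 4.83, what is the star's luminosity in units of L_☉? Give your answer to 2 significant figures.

d = 1/p = 1/1.80×10^-3″ = 555.6 pc
M = m − 5 log₁₀ d + 5 = 14.12 − 5·2.7447 + 5 = 5.396
M − M_☉ = 5.396 − 4.83 = 0.566
L/L_☉ = 10^(−0.4 × 0.566) = 0.5935

L/L_☉ ≈ 0.59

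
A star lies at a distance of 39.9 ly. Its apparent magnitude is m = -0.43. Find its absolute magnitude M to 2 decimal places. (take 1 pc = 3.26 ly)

M ≈ -0.87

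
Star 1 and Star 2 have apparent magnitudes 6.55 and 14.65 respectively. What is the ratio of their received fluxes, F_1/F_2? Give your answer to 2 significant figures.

F_1/F_2 ≈ 1700

Δm = 6.55 − (14.65) = -8.10
Flux ratio = 10^(−0.4 Δm) = 10^(−0.4 × -8.10) = 10^3.240 = 1738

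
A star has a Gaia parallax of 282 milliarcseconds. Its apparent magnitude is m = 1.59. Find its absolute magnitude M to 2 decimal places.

M ≈ 3.84

p = 282 mas = 0.282″ → d = 1/p = 3.546 pc
5 log₁₀(d/10 pc) = 5 log₁₀(3.546) − 5 = -2.251
M = m − 5 log₁₀(d/10) = 1.59 + 2.251 = 3.841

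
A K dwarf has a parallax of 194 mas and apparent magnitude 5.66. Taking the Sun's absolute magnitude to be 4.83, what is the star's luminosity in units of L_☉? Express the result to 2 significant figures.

d = 1/p = 1000/194 mas = 5.155 pc
M = m − 5 log₁₀ d + 5 = 5.66 − 5·0.7122 + 5 = 7.099
M − M_☉ = 7.099 − 4.83 = 2.269
L/L_☉ = 10^(−0.4 × 2.269) = 0.1237

L/L_☉ ≈ 0.12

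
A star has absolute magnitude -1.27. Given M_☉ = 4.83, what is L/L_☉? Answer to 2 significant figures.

L/L_☉ ≈ 280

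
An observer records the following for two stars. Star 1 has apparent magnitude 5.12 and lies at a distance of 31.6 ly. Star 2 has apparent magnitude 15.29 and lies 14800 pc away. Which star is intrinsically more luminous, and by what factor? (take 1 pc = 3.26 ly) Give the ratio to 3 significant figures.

Star 2 is more luminous, by a factor of 199.

Star 1: d = 31.6 ly / 3.26 = 9.693 pc
Star 1: M = m − 5 log₁₀ d + 5 = 5.12 − 5·0.9865 + 5 = 5.188
Star 2: M = m − 5 log₁₀ d + 5 = 15.29 − 5·4.1703 + 5 = -0.561
ΔM = M_1 − M_2 = 5.188 − (-0.561) = 5.749; smaller M is more luminous → Star 2.
L ratio = 10^(0.4 |ΔM|) = 10^2.300 = 199.3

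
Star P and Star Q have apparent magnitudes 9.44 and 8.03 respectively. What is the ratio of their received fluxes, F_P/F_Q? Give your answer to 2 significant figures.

Δm = 9.44 − (8.03) = 1.41
Flux ratio = 10^(−0.4 Δm) = 10^(−0.4 × 1.41) = 10^-0.564 = 0.2729

F_P/F_Q ≈ 0.27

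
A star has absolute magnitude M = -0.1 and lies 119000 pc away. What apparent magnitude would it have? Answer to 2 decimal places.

m ≈ 20.28

m = M + 5 log₁₀ d − 5 = -0.1 + 5·5.0755 − 5 = 20.278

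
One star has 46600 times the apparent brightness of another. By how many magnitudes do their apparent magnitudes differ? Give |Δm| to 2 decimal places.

Pogson: Δm = −2.5 log₁₀(ratio) = −2.5 log₁₀(46600) = −2.5 × 4.6684 = -11.671

|Δm| ≈ 11.67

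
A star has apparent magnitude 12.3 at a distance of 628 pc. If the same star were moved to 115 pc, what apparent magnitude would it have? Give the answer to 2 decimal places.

m ≈ 8.61

Flux ∝ 1/d², so Δm = 5 log₁₀(d₂/d₁) = 5 log₁₀(115/628) = -3.686
m₂ = m₁ + Δm = 12.3 + (-3.686) = 8.614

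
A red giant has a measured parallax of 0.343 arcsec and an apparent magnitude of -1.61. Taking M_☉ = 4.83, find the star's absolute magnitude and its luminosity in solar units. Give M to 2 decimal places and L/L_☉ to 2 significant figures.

d = 1/p = 1/0.343″ = 2.915 pc
M = m − 5 log₁₀ d + 5 = -1.61 − 5·0.4647 + 5 = 1.066
M − M_☉ = 1.066 − 4.83 = -3.764
L/L_☉ = 10^(−0.4 × -3.764) = 32.02

M ≈ 1.07; L/L_☉ ≈ 32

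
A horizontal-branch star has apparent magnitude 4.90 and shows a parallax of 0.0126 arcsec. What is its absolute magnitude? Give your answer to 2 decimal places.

d = 1/p = 1/0.0126″ = 79.37 pc
5 log₁₀(d/10 pc) = 5 log₁₀(79.37) − 5 = 4.498
M = m − 5 log₁₀(d/10) = 4.90 − 4.498 = 0.402

M ≈ 0.40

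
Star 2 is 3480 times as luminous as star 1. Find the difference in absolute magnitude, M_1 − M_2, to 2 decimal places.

Pogson: ΔM = −2.5 log₁₀(ratio) = −2.5 log₁₀(3480) = −2.5 × 3.5416 = -8.854
Star 2 is brighter so has the smaller magnitude: M_1 − M_2 is positive.

M_1 − M_2 ≈ 8.85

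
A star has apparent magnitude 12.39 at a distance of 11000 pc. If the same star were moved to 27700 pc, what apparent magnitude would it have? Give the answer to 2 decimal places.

m ≈ 14.40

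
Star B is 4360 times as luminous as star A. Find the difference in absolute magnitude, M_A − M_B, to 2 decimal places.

M_A − M_B ≈ 9.10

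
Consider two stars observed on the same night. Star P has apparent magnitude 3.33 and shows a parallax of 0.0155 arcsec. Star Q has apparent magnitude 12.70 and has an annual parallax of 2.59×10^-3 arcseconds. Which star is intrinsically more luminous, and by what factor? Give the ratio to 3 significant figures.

Star P is more luminous, by a factor of 156.

Star P: d = 1/p = 1/0.0155″ = 64.52 pc
Star P: M = m − 5 log₁₀ d + 5 = 3.33 − 5·1.8097 + 5 = -0.718
Star Q: d = 1/p = 1/2.59×10^-3″ = 386.1 pc
Star Q: M = m − 5 log₁₀ d + 5 = 12.70 − 5·2.5867 + 5 = 4.766
ΔM = M_P − M_Q = -0.718 − (4.766) = -5.485; smaller M is more luminous → Star P.
L ratio = 10^(0.4 |ΔM|) = 10^2.194 = 156.3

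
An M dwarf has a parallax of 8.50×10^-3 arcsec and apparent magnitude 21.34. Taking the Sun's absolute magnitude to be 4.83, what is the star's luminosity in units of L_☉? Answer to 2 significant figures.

d = 1/p = 1/8.50×10^-3″ = 117.6 pc
M = m − 5 log₁₀ d + 5 = 21.34 − 5·2.0706 + 5 = 15.987
M − M_☉ = 15.987 − 4.83 = 11.157
L/L_☉ = 10^(−0.4 × 11.157) = 3.445×10^-5

L/L_☉ ≈ 3.4×10^-5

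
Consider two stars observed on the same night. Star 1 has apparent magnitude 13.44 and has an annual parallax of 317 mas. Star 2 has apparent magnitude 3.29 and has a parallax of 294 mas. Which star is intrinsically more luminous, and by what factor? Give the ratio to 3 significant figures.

Star 1: p = 317 mas = 0.317″ → d = 1/p = 3.155 pc
Star 1: M = m − 5 log₁₀ d + 5 = 13.44 − 5·0.4989 + 5 = 15.945
Star 2: p = 294 mas = 0.294″ → d = 1/p = 3.401 pc
Star 2: M = m − 5 log₁₀ d + 5 = 3.29 − 5·0.5317 + 5 = 5.632
ΔM = M_1 − M_2 = 15.945 − (5.632) = 10.314; smaller M is more luminous → Star 2.
L ratio = 10^(0.4 |ΔM|) = 10^4.125 = 13350

Star 2 is more luminous, by a factor of 13300.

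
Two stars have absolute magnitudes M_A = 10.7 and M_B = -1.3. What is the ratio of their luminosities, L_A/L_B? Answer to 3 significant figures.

L_A/L_B ≈ 1.58×10^-5

ΔM = M_A − M_B = 12.0
L_A/L_B = 10^(−0.4 ΔM) = 10^-4.800 = 1.585×10^-5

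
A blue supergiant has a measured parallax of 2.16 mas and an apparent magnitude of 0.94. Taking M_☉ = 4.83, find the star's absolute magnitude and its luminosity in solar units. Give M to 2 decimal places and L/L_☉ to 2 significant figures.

M ≈ -7.39; L/L_☉ ≈ 77000

d = 1/p = 1000/2.16 mas = 463.0 pc
M = m − 5 log₁₀ d + 5 = 0.94 − 5·2.6655 + 5 = -7.388
M − M_☉ = -7.388 − 4.83 = -12.218
L/L_☉ = 10^(−0.4 × -12.218) = 77110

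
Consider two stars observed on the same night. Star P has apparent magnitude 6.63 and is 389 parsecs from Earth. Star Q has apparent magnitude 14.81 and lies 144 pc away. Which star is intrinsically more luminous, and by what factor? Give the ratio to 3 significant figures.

Star P: M = m − 5 log₁₀ d + 5 = 6.63 − 5·2.5899 + 5 = -1.320
Star Q: M = m − 5 log₁₀ d + 5 = 14.81 − 5·2.1584 + 5 = 9.018
ΔM = M_P − M_Q = -1.320 − (9.018) = -10.338; smaller M is more luminous → Star P.
L ratio = 10^(0.4 |ΔM|) = 10^4.135 = 13650

Star P is more luminous, by a factor of 13700.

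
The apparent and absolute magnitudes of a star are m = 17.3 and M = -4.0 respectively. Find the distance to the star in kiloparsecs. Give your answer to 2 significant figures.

μ = m − M = 21.300
m − M = 5 log₁₀ d − 5
log₁₀ d = (m − M)/5 + 1 = 5.2600
d = 10^5.2600 = 182000 pc
= 182.0 kpc

d ≈ 180 kpc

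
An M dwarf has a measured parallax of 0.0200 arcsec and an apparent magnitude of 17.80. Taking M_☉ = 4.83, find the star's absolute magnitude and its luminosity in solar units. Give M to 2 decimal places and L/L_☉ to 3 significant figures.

d = 1/p = 1/0.0200″ = 50.00 pc
M = m − 5 log₁₀ d + 5 = 17.80 − 5·1.6990 + 5 = 14.305
M − M_☉ = 14.305 − 4.83 = 9.475
L/L_☉ = 10^(−0.4 × 9.475) = 1.622×10^-4

M ≈ 14.31; L/L_☉ ≈ 1.62×10^-4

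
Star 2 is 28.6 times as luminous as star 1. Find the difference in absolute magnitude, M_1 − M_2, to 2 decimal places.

M_1 − M_2 ≈ 3.64

Pogson: ΔM = −2.5 log₁₀(ratio) = −2.5 log₁₀(28.6) = −2.5 × 1.4564 = -3.641
Star 2 is brighter so has the smaller magnitude: M_1 − M_2 is positive.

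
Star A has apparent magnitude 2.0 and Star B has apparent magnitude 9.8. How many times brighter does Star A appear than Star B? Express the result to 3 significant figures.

1320

Magnitude difference = -7.8
Flux ratio = 10^(−0.4 Δm) = 10^(−0.4 × -7.8) = 10^3.120 = 1318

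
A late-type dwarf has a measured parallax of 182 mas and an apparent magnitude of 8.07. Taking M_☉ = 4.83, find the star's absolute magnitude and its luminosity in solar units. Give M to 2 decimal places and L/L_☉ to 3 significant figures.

d = 1/p = 1000/182 mas = 5.495 pc
M = m − 5 log₁₀ d + 5 = 8.07 − 5·0.7399 + 5 = 9.370
M − M_☉ = 9.370 − 4.83 = 4.540
L/L_☉ = 10^(−0.4 × 4.540) = 0.01527

M ≈ 9.37; L/L_☉ ≈ 0.0153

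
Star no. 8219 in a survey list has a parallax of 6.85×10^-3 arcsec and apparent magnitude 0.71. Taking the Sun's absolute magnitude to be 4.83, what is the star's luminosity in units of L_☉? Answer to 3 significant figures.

d = 1/p = 1/6.85×10^-3″ = 146.0 pc
M = m − 5 log₁₀ d + 5 = 0.71 − 5·2.1643 + 5 = -5.112
M − M_☉ = -5.112 − 4.83 = -9.942
L/L_☉ = 10^(−0.4 × -9.942) = 9476

L/L_☉ ≈ 9480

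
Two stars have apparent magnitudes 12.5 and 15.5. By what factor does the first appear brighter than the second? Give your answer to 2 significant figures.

16

Δm = 12.5 − (15.5) = -3.0
Flux ratio = 10^(−0.4 Δm) = 10^(−0.4 × -3.0) = 10^1.200 = 15.85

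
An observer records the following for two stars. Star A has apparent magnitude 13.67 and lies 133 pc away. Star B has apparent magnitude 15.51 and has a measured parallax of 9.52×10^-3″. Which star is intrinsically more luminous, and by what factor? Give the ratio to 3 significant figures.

Star A is more luminous, by a factor of 8.73.

Star A: M = m − 5 log₁₀ d + 5 = 13.67 − 5·2.1239 + 5 = 8.051
Star B: d = 1/p = 1/9.52×10^-3″ = 105.0 pc
Star B: M = m − 5 log₁₀ d + 5 = 15.51 − 5·2.0214 + 5 = 10.403
ΔM = M_A − M_B = 8.051 − (10.403) = -2.352; smaller M is more luminous → Star A.
L ratio = 10^(0.4 |ΔM|) = 10^0.941 = 8.729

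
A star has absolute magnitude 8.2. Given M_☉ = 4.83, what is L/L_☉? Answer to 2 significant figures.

L/L_☉ ≈ 0.045

M − M_☉ = 8.2 − 4.83 = 3.370
L/L_☉ = 10^(−0.4 (M − M_☉)) = 10^-1.348 = 0.04487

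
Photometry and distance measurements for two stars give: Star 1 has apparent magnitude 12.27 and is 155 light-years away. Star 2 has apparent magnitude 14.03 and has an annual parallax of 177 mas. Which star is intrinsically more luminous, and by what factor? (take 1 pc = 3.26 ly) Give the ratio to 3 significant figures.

Star 1 is more luminous, by a factor of 358.

Star 1: d = 155 ly / 3.26 = 47.55 pc
Star 1: M = m − 5 log₁₀ d + 5 = 12.27 − 5·1.6771 + 5 = 8.884
Star 2: p = 177 mas = 0.177″ → d = 1/p = 5.650 pc
Star 2: M = m − 5 log₁₀ d + 5 = 14.03 − 5·0.7520 + 5 = 15.270
ΔM = M_1 − M_2 = 8.884 − (15.270) = -6.385; smaller M is more luminous → Star 1.
L ratio = 10^(0.4 |ΔM|) = 10^2.554 = 358.2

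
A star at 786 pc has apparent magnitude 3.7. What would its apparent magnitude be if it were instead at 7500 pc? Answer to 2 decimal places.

m ≈ 8.60

Flux ∝ 1/d², so Δm = 5 log₁₀(d₂/d₁) = 5 log₁₀(7500/786) = 4.898
m₂ = m₁ + Δm = 3.7 + (4.898) = 8.598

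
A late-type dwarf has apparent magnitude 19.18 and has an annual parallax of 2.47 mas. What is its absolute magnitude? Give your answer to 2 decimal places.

M ≈ 11.14

p = 2.47 mas = 2.47×10^-3″ → d = 1/p = 404.9 pc
5 log₁₀(d/10 pc) = 5 log₁₀(404.9) − 5 = 8.037
M = m − 5 log₁₀(d/10) = 19.18 − 8.037 = 11.143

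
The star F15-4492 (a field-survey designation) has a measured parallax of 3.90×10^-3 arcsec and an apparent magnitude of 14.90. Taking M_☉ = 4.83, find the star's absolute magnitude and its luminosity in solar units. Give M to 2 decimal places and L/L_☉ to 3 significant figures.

M ≈ 7.86; L/L_☉ ≈ 0.0616

d = 1/p = 1/3.90×10^-3″ = 256.4 pc
M = m − 5 log₁₀ d + 5 = 14.90 − 5·2.4089 + 5 = 7.855
M − M_☉ = 7.855 − 4.83 = 3.025
L/L_☉ = 10^(−0.4 × 3.025) = 0.06164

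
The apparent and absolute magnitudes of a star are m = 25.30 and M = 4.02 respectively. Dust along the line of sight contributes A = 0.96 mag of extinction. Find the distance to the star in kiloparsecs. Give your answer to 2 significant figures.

m − M = 5 log₁₀(d/10 pc) + A  ⇒  25.30 − (4.02) − 0.96 = 5 log₁₀(d/10)
20.320 = 5 log₁₀(d/10)
log₁₀ d = (m − M − A)/5 + 1 = 5.0640
d = 10^5.0640 = 115900 pc
= 115.9 kpc

d ≈ 120 kpc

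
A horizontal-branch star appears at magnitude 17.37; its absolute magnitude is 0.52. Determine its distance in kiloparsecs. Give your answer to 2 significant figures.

d ≈ 23 kpc

μ = m − M = 16.850
m − M = 5 log₁₀ d − 5
log₁₀ d = (m − M)/5 + 1 = 4.3700
d = 10^4.3700 = 23440 pc
= 23.44 kpc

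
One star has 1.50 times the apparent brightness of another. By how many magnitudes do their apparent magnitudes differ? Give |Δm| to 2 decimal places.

|Δm| ≈ 0.44

Pogson: Δm = −2.5 log₁₀(ratio) = −2.5 log₁₀(1.50) = −2.5 × 0.1761 = -0.440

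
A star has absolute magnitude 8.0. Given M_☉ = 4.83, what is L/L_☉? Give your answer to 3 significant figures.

L/L_☉ ≈ 0.0540

M − M_☉ = 8.0 − 4.83 = 3.170
L/L_☉ = 10^(−0.4 (M − M_☉)) = 10^-1.268 = 0.05395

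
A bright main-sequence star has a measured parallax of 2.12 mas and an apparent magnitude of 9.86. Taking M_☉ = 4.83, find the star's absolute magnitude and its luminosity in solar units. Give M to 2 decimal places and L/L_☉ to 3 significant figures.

M ≈ 1.49; L/L_☉ ≈ 21.6

d = 1/p = 1000/2.12 mas = 471.7 pc
M = m − 5 log₁₀ d + 5 = 9.86 − 5·2.6737 + 5 = 1.492
M − M_☉ = 1.492 − 4.83 = -3.338
L/L_☉ = 10^(−0.4 × -3.338) = 21.64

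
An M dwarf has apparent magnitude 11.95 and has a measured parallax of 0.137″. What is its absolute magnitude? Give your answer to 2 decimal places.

d = 1/p = 1/0.137″ = 7.299 pc
5 log₁₀(d/10 pc) = 5 log₁₀(7.299) − 5 = -0.684
M = m − 5 log₁₀(d/10) = 11.95 + 0.684 = 12.634

M ≈ 12.63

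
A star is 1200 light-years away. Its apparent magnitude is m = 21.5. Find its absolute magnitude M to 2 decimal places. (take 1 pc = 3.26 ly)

M ≈ 13.67

d = 1200 ly / 3.26 = 368.1 pc
5 log₁₀(d/10 pc) = 5 log₁₀(368.1) − 5 = 7.830
M = m − 5 log₁₀(d/10) = 21.5 − 7.830 = 13.670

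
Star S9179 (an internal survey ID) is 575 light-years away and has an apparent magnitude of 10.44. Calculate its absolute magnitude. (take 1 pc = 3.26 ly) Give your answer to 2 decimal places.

d = 575 ly / 3.26 = 176.4 pc
5 log₁₀(d/10 pc) = 5 log₁₀(176.4) − 5 = 6.232
M = m − 5 log₁₀(d/10) = 10.44 − 6.232 = 4.208

M ≈ 4.21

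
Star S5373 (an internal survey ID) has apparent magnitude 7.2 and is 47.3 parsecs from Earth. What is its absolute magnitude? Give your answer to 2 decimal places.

M ≈ 3.83

5 log₁₀(d/10 pc) = 5 log₁₀(47.30) − 5 = 3.374
M = m − 5 log₁₀(d/10) = 7.2 − 3.374 = 3.826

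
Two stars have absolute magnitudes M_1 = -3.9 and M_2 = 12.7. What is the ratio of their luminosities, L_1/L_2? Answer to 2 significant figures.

L_1/L_2 ≈ 4.4×10^6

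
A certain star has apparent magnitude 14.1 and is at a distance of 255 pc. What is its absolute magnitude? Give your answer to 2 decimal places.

M ≈ 7.07

5 log₁₀(d/10 pc) = 5 log₁₀(255.0) − 5 = 7.033
M = m − 5 log₁₀(d/10) = 14.1 − 7.033 = 7.067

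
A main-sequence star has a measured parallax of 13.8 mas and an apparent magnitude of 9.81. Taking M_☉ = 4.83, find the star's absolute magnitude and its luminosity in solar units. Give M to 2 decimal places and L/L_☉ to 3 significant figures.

d = 1/p = 1000/13.8 mas = 72.46 pc
M = m − 5 log₁₀ d + 5 = 9.81 − 5·1.8601 + 5 = 5.509
M − M_☉ = 5.509 − 4.83 = 0.679
L/L_☉ = 10^(−0.4 × 0.679) = 0.5349

M ≈ 5.51; L/L_☉ ≈ 0.535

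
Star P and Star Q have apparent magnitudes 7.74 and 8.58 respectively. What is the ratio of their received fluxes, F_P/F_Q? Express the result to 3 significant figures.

Magnitude difference = -0.84
Flux ratio = 10^(−0.4 Δm) = 10^(−0.4 × -0.84) = 10^0.336 = 2.168

F_P/F_Q ≈ 2.17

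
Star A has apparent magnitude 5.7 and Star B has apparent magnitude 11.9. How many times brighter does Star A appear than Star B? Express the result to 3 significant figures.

302

Δm = 5.7 − (11.9) = -6.2
Flux ratio = 10^(−0.4 Δm) = 10^(−0.4 × -6.2) = 10^2.480 = 302.0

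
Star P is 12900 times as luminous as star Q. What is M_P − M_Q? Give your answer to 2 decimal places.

M_P − M_Q ≈ -10.28

Pogson: ΔM = −2.5 log₁₀(ratio) = −2.5 log₁₀(12900) = −2.5 × 4.1106 = -10.276
Star P is brighter, so it has the smaller magnitude: the difference is negative.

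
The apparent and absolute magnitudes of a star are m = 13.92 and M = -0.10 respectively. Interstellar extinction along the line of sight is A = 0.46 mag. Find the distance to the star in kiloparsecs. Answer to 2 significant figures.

m − M = 5 log₁₀(d/10 pc) + A  ⇒  13.92 − (-0.10) − 0.46 = 5 log₁₀(d/10)
13.560 = 5 log₁₀(d/10)
log₁₀ d = (m − M − A)/5 + 1 = 3.7120
d = 10^3.7120 = 5152 pc
= 5.152 kpc

d ≈ 5.2 kpc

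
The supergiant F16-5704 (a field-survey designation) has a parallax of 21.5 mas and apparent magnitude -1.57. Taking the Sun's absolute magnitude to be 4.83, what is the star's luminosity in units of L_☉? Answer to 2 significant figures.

L/L_☉ ≈ 7900

d = 1/p = 1000/21.5 mas = 46.51 pc
M = m − 5 log₁₀ d + 5 = -1.57 − 5·1.6676 + 5 = -4.908
M − M_☉ = -4.908 − 4.83 = -9.738
L/L_☉ = 10^(−0.4 × -9.738) = 7855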